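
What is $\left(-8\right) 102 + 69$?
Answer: $-747$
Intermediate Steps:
$\left(-8\right) 102 + 69 = -816 + 69 = -747$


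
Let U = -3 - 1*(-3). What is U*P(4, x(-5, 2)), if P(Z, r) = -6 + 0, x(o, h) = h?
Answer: 0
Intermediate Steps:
U = 0 (U = -3 + 3 = 0)
P(Z, r) = -6
U*P(4, x(-5, 2)) = 0*(-6) = 0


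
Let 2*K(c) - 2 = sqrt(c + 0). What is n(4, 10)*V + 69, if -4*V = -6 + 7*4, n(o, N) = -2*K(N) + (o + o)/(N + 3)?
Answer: 996/13 + 11*sqrt(10)/2 ≈ 94.008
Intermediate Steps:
K(c) = 1 + sqrt(c)/2 (K(c) = 1 + sqrt(c + 0)/2 = 1 + sqrt(c)/2)
n(o, N) = -2 - sqrt(N) + 2*o/(3 + N) (n(o, N) = -2*(1 + sqrt(N)/2) + (o + o)/(N + 3) = (-2 - sqrt(N)) + (2*o)/(3 + N) = (-2 - sqrt(N)) + 2*o/(3 + N) = -2 - sqrt(N) + 2*o/(3 + N))
V = -11/2 (V = -(-6 + 7*4)/4 = -(-6 + 28)/4 = -1/4*22 = -11/2 ≈ -5.5000)
n(4, 10)*V + 69 = ((-6 - 3*sqrt(10) + 2*4 - 1*10*(2 + sqrt(10)))/(3 + 10))*(-11/2) + 69 = ((-6 - 3*sqrt(10) + 8 + (-20 - 10*sqrt(10)))/13)*(-11/2) + 69 = ((-18 - 13*sqrt(10))/13)*(-11/2) + 69 = (-18/13 - sqrt(10))*(-11/2) + 69 = (99/13 + 11*sqrt(10)/2) + 69 = 996/13 + 11*sqrt(10)/2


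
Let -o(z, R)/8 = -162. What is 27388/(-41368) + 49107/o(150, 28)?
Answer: 83165147/2233872 ≈ 37.229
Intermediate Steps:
o(z, R) = 1296 (o(z, R) = -8*(-162) = 1296)
27388/(-41368) + 49107/o(150, 28) = 27388/(-41368) + 49107/1296 = 27388*(-1/41368) + 49107*(1/1296) = -6847/10342 + 16369/432 = 83165147/2233872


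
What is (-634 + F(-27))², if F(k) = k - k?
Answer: 401956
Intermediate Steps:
F(k) = 0
(-634 + F(-27))² = (-634 + 0)² = (-634)² = 401956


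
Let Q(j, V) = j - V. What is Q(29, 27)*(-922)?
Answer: -1844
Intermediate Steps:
Q(29, 27)*(-922) = (29 - 1*27)*(-922) = (29 - 27)*(-922) = 2*(-922) = -1844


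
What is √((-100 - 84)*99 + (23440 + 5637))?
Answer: √10861 ≈ 104.22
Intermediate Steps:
√((-100 - 84)*99 + (23440 + 5637)) = √(-184*99 + 29077) = √(-18216 + 29077) = √10861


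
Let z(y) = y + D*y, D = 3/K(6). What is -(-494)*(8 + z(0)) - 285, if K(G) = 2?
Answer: 3667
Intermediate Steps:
D = 3/2 ≈ 1.5000
z(y) = 5*y/2 (z(y) = y + 3*y/2 = 5*y/2)
-(-494)*(8 + z(0)) - 285 = -(-494)*(8 + (5/2)*0) - 285 = -(-494)*(8 + 0) - 285 = -(-494)*8 - 285 = -38*(-104) - 285 = 3952 - 285 = 3667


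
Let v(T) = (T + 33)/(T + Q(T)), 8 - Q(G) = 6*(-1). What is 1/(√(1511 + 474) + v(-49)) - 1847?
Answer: -4490739103/2431369 + 1225*√1985/2431369 ≈ -1847.0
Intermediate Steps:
Q(G) = 14 (Q(G) = 8 - 6*(-1) = 8 - 1*(-6) = 8 + 6 = 14)
v(T) = (33 + T)/(14 + T) (v(T) = (T + 33)/(T + 14) = (33 + T)/(14 + T))
1/(√(1511 + 474) + v(-49)) - 1847 = 1/(√(1511 + 474) + (33 - 49)/(14 - 49)) - 1847 = 1/(√1985 - 16/(-35)) - 1847 = 1/(√1985 - 1/35*(-16)) - 1847 = 1/(√1985 + 16/35) - 1847 = 1/(16/35 + √1985) - 1847 = -1847 + 1/(16/35 + √1985)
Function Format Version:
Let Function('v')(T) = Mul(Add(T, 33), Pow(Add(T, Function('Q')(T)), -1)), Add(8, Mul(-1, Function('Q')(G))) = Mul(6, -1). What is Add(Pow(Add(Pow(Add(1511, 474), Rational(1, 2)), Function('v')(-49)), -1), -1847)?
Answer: Add(Rational(-4490739103, 2431369), Mul(Rational(1225, 2431369), Pow(1985, Rational(1, 2)))) ≈ -1847.0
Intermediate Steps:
Function('Q')(G) = 14 (Function('Q')(G) = Add(8, Mul(-1, Mul(6, -1))) = Add(8, Mul(-1, -6)) = Add(8, 6) = 14)
Function('v')(T) = Mul(Pow(Add(14, T), -1), Add(33, T)) (Function('v')(T) = Mul(Add(T, 33), Pow(Add(T, 14), -1)) = Mul(Add(33, T), Pow(Add(14, T), -1)) = Mul(Pow(Add(14, T), -1), Add(33, T)))
Add(Pow(Add(Pow(Add(1511, 474), Rational(1, 2)), Function('v')(-49)), -1), -1847) = Add(Pow(Add(Pow(Add(1511, 474), Rational(1, 2)), Mul(Pow(Add(14, -49), -1), Add(33, -49))), -1), -1847) = Add(Pow(Add(Pow(1985, Rational(1, 2)), Mul(Pow(-35, -1), -16)), -1), -1847) = Add(Pow(Add(Pow(1985, Rational(1, 2)), Mul(Rational(-1, 35), -16)), -1), -1847) = Add(Pow(Add(Pow(1985, Rational(1, 2)), Rational(16, 35)), -1), -1847) = Add(Pow(Add(Rational(16, 35), Pow(1985, Rational(1, 2))), -1), -1847) = Add(-1847, Pow(Add(Rational(16, 35), Pow(1985, Rational(1, 2))), -1))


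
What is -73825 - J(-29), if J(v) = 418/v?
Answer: -2140507/29 ≈ -73811.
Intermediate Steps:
-73825 - J(-29) = -73825 - 418/(-29) = -73825 - 418*(-1)/29 = -73825 - 1*(-418/29) = -73825 + 418/29 = -2140507/29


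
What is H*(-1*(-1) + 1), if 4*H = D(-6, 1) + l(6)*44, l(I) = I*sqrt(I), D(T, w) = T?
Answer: -3 + 132*sqrt(6) ≈ 320.33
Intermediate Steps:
l(I) = I**(3/2)
H = -3/2 + 66*sqrt(6) (H = (-6 + 6**(3/2)*44)/4 = (-6 + (6*sqrt(6))*44)/4 = (-6 + 264*sqrt(6))/4 = -3/2 + 66*sqrt(6) ≈ 160.17)
H*(-1*(-1) + 1) = (-3/2 + 66*sqrt(6))*(-1*(-1) + 1) = (-3/2 + 66*sqrt(6))*(1 + 1) = (-3/2 + 66*sqrt(6))*2 = -3 + 132*sqrt(6)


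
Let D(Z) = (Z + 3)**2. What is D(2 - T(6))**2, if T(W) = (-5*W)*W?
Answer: 1171350625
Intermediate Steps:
T(W) = -5*W**2
D(Z) = (3 + Z)**2
D(2 - T(6))**2 = ((3 + (2 - (-5)*6**2))**2)**2 = ((3 + (2 - (-5)*36))**2)**2 = ((3 + (2 - 1*(-180)))**2)**2 = ((3 + (2 + 180))**2)**2 = ((3 + 182)**2)**2 = (185**2)**2 = 34225**2 = 1171350625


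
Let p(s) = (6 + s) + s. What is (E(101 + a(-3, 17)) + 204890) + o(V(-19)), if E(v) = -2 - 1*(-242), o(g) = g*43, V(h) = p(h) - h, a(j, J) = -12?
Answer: 204571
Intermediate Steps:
p(s) = 6 + 2*s
V(h) = 6 + h (V(h) = (6 + 2*h) - h = 6 + h)
o(g) = 43*g
E(v) = 240 (E(v) = -2 + 242 = 240)
(E(101 + a(-3, 17)) + 204890) + o(V(-19)) = (240 + 204890) + 43*(6 - 19) = 205130 + 43*(-13) = 205130 - 559 = 204571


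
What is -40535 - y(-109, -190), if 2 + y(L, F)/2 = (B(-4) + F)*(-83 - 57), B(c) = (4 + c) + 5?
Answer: -92331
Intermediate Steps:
B(c) = 9 + c
y(L, F) = -1404 - 280*F (y(L, F) = -4 + 2*(((9 - 4) + F)*(-83 - 57)) = -4 + 2*((5 + F)*(-140)) = -4 + 2*(-700 - 140*F) = -4 + (-1400 - 280*F) = -1404 - 280*F)
-40535 - y(-109, -190) = -40535 - (-1404 - 280*(-190)) = -40535 - (-1404 + 53200) = -40535 - 1*51796 = -40535 - 51796 = -92331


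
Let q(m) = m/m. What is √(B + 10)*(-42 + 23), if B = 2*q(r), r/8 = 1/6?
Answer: -38*√3 ≈ -65.818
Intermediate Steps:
r = 4/3 (r = 8/6 = 8*(⅙) = 4/3 ≈ 1.3333)
q(m) = 1
B = 2 (B = 2*1 = 2)
√(B + 10)*(-42 + 23) = √(2 + 10)*(-42 + 23) = √12*(-19) = (2*√3)*(-19) = -38*√3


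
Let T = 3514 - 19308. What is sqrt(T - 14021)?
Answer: I*sqrt(29815) ≈ 172.67*I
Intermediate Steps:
T = -15794
sqrt(T - 14021) = sqrt(-15794 - 14021) = sqrt(-29815) = I*sqrt(29815)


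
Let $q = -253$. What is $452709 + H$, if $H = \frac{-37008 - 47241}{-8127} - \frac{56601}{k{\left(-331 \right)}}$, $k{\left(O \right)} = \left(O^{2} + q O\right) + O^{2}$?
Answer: $\frac{124685652869}{275415} \approx 4.5272 \cdot 10^{5}$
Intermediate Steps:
$k{\left(O \right)} = - 253 O + 2 O^{2}$ ($k{\left(O \right)} = \left(O^{2} - 253 O\right) + O^{2} = - 253 O + 2 O^{2}$)
$H = \frac{2803634}{275415}$ ($H = \frac{-37008 - 47241}{-8127} - \frac{56601}{\left(-331\right) \left(-253 + 2 \left(-331\right)\right)} = \left(-37008 - 47241\right) \left(- \frac{1}{8127}\right) - \frac{56601}{\left(-331\right) \left(-253 - 662\right)} = \left(-84249\right) \left(- \frac{1}{8127}\right) - \frac{56601}{\left(-331\right) \left(-915\right)} = \frac{9361}{903} - \frac{56601}{302865} = \frac{9361}{903} - \frac{57}{305} = \frac{2803634}{275415} \approx 10.18$)
$452709 + H = 452709 + \frac{2803634}{275415} = \frac{124685652869}{275415}$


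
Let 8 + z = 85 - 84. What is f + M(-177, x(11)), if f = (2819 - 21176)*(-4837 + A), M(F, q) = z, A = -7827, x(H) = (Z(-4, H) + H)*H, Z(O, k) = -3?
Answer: 232473041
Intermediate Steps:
z = -7 (z = -8 + (85 - 84) = -8 + 1 = -7)
x(H) = H*(-3 + H) (x(H) = (-3 + H)*H = H*(-3 + H))
M(F, q) = -7
f = 232473048 (f = (2819 - 21176)*(-4837 - 7827) = -18357*(-12664) = 232473048)
f + M(-177, x(11)) = 232473048 - 7 = 232473041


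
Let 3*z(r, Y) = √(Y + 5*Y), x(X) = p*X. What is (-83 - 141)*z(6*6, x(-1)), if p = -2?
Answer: -448*√3/3 ≈ -258.65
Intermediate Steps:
x(X) = -2*X
z(r, Y) = √6*√Y/3 (z(r, Y) = √(Y + 5*Y)/3 = √(6*Y)/3 = (√6*√Y)/3 = √6*√Y/3)
(-83 - 141)*z(6*6, x(-1)) = (-83 - 141)*(√6*√(-2*(-1))/3) = -224*√6*√2/3 = -448*√3/3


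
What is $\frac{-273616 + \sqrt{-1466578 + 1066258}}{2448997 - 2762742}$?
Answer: $\frac{273616}{313745} - \frac{24 i \sqrt{695}}{313745} \approx 0.8721 - 0.0020166 i$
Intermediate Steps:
$\frac{-273616 + \sqrt{-1466578 + 1066258}}{2448997 - 2762742} = \frac{-273616 + \sqrt{-400320}}{-313745} = \left(-273616 + 24 i \sqrt{695}\right) \left(- \frac{1}{313745}\right) = \frac{273616}{313745} - \frac{24 i \sqrt{695}}{313745}$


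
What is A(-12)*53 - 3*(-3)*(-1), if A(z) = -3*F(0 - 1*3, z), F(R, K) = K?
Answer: 1899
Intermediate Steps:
A(z) = -3*z
A(-12)*53 - 3*(-3)*(-1) = -3*(-12)*53 - 3*(-3)*(-1) = 36*53 + 9*(-1) = 1908 - 9 = 1899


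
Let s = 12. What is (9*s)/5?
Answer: 108/5 ≈ 21.600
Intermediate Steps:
(9*s)/5 = (9*12)/5 = 108*(⅕) = 108/5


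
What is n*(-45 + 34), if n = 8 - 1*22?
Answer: 154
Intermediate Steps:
n = -14 (n = 8 - 22 = -14)
n*(-45 + 34) = -14*(-45 + 34) = -14*(-11) = 154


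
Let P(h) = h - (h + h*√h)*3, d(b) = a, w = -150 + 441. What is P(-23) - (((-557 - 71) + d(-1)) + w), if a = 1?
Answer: 382 + 69*I*√23 ≈ 382.0 + 330.91*I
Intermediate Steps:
w = 291
d(b) = 1
P(h) = -3*h^(3/2) - 2*h (P(h) = h - (h + h^(3/2))*3 = h - (3*h + 3*h^(3/2)) = h + (-3*h - 3*h^(3/2)) = -3*h^(3/2) - 2*h)
P(-23) - (((-557 - 71) + d(-1)) + w) = (-(-69)*I*√23 - 2*(-23)) - (((-557 - 71) + 1) + 291) = (-(-69)*I*√23 + 46) - ((-628 + 1) + 291) = (69*I*√23 + 46) - (-627 + 291) = (46 + 69*I*√23) - 1*(-336) = (46 + 69*I*√23) + 336 = 382 + 69*I*√23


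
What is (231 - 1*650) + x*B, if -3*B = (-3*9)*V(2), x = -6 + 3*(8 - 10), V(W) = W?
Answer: -635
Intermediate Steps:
x = -12 (x = -6 + 3*(-2) = -6 - 6 = -12)
B = 18 (B = -(-3*9)*2/3 = -(-9)*2 = -⅓*(-54) = 18)
(231 - 1*650) + x*B = (231 - 1*650) - 12*18 = (231 - 650) - 216 = -419 - 216 = -635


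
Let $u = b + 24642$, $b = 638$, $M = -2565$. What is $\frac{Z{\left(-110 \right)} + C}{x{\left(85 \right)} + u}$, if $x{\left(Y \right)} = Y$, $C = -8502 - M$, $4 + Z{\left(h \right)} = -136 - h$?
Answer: $- \frac{1989}{8455} \approx -0.23525$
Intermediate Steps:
$Z{\left(h \right)} = -140 - h$ ($Z{\left(h \right)} = -4 - \left(136 + h\right) = -140 - h$)
$C = -5937$ ($C = -8502 - -2565 = -8502 + 2565 = -5937$)
$u = 25280$ ($u = 638 + 24642 = 25280$)
$\frac{Z{\left(-110 \right)} + C}{x{\left(85 \right)} + u} = \frac{\left(-140 - -110\right) - 5937}{85 + 25280} = \frac{\left(-140 + 110\right) - 5937}{25365} = \left(-30 - 5937\right) \frac{1}{25365} = \left(-5967\right) \frac{1}{25365} = - \frac{1989}{8455}$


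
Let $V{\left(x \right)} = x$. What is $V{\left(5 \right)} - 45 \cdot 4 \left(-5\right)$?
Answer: $905$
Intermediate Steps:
$V{\left(5 \right)} - 45 \cdot 4 \left(-5\right) = 5 - 45 \cdot 4 \left(-5\right) = 5 - -900 = 5 + 900 = 905$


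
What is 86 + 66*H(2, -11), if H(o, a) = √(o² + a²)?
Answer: 86 + 330*√5 ≈ 823.90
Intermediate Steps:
H(o, a) = √(a² + o²)
86 + 66*H(2, -11) = 86 + 66*√((-11)² + 2²) = 86 + 66*√(121 + 4) = 86 + 66*√125 = 86 + 66*(5*√5) = 86 + 330*√5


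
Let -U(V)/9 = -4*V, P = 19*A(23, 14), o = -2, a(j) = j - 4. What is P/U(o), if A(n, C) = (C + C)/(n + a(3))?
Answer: -133/396 ≈ -0.33586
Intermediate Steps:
a(j) = -4 + j
A(n, C) = 2*C/(-1 + n) (A(n, C) = (C + C)/(n + (-4 + 3)) = (2*C)/(n - 1) = (2*C)/(-1 + n) = 2*C/(-1 + n))
P = 266/11 (P = 19*(2*14/(-1 + 23)) = 19*(2*14/22) = 19*(2*14*(1/22)) = 19*(14/11) = 266/11 ≈ 24.182)
U(V) = 36*V (U(V) = -(-36)*V = 36*V)
P/U(o) = 266/(11*((36*(-2)))) = (266/11)/(-72) = (266/11)*(-1/72) = -133/396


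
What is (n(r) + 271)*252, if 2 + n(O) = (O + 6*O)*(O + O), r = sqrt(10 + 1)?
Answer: 106596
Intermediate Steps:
r = sqrt(11) ≈ 3.3166
n(O) = -2 + 14*O**2 (n(O) = -2 + (O + 6*O)*(O + O) = -2 + (7*O)*(2*O) = -2 + 14*O**2)
(n(r) + 271)*252 = ((-2 + 14*(sqrt(11))**2) + 271)*252 = ((-2 + 14*11) + 271)*252 = ((-2 + 154) + 271)*252 = (152 + 271)*252 = 423*252 = 106596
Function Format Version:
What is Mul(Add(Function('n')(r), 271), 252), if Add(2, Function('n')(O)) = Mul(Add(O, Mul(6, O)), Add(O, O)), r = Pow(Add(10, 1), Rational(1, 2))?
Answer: 106596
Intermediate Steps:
r = Pow(11, Rational(1, 2)) ≈ 3.3166
Function('n')(O) = Add(-2, Mul(14, Pow(O, 2))) (Function('n')(O) = Add(-2, Mul(Add(O, Mul(6, O)), Add(O, O))) = Add(-2, Mul(Mul(7, O), Mul(2, O))) = Add(-2, Mul(14, Pow(O, 2))))
Mul(Add(Function('n')(r), 271), 252) = Mul(Add(Add(-2, Mul(14, Pow(Pow(11, Rational(1, 2)), 2))), 271), 252) = Mul(Add(Add(-2, Mul(14, 11)), 271), 252) = Mul(Add(Add(-2, 154), 271), 252) = Mul(Add(152, 271), 252) = Mul(423, 252) = 106596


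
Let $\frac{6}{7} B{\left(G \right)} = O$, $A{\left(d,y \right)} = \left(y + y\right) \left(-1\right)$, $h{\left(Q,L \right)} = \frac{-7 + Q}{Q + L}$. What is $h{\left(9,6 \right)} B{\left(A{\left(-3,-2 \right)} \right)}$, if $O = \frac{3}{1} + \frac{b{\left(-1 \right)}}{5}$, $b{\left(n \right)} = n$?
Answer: $\frac{98}{225} \approx 0.43556$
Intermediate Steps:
$h{\left(Q,L \right)} = \frac{-7 + Q}{L + Q}$
$A{\left(d,y \right)} = - 2 y$ ($A{\left(d,y \right)} = 2 y \left(-1\right) = - 2 y$)
$O = \frac{14}{5}$ ($O = \frac{3}{1} - \frac{1}{5} = 3 \cdot 1 - \frac{1}{5} = 3 - \frac{1}{5} = \frac{14}{5} \approx 2.8$)
$B{\left(G \right)} = \frac{49}{15}$ ($B{\left(G \right)} = \frac{7}{6} \cdot \frac{14}{5} = \frac{49}{15}$)
$h{\left(9,6 \right)} B{\left(A{\left(-3,-2 \right)} \right)} = \frac{-7 + 9}{6 + 9} \cdot \frac{49}{15} = \frac{1}{15} \cdot 2 \cdot \frac{49}{15} = \frac{2}{15} \cdot \frac{49}{15} = \frac{98}{225}$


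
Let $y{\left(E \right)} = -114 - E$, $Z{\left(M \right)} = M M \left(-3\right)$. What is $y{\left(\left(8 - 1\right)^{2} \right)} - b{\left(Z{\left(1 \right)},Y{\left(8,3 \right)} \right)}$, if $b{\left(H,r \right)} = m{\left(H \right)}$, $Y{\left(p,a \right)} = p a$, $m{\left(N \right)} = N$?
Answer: $-160$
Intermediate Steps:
$Z{\left(M \right)} = - 3 M^{2}$ ($Z{\left(M \right)} = M^{2} \left(-3\right) = - 3 M^{2}$)
$Y{\left(p,a \right)} = a p$
$b{\left(H,r \right)} = H$
$y{\left(\left(8 - 1\right)^{2} \right)} - b{\left(Z{\left(1 \right)},Y{\left(8,3 \right)} \right)} = \left(-114 - \left(8 - 1\right)^{2}\right) - - 3 \cdot 1^{2} = \left(-114 - 7^{2}\right) - \left(-3\right) 1 = \left(-114 - 49\right) - -3 = \left(-114 - 49\right) + 3 = -163 + 3 = -160$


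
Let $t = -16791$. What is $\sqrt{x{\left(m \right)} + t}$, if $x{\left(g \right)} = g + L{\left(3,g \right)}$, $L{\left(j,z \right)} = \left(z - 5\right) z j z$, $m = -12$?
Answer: $3 i \sqrt{2683} \approx 155.39 i$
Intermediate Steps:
$L{\left(j,z \right)} = j z^{2} \left(-5 + z\right)$ ($L{\left(j,z \right)} = \left(-5 + z\right) j z z = \left(-5 + z\right) j z^{2} = j z^{2} \left(-5 + z\right)$)
$x{\left(g \right)} = g + 3 g^{2} \left(-5 + g\right)$
$\sqrt{x{\left(m \right)} + t} = \sqrt{- 12 \left(1 + 3 \left(-12\right) \left(-5 - 12\right)\right) - 16791} = \sqrt{- 12 \left(1 + 3 \left(-12\right) \left(-17\right)\right) - 16791} = \sqrt{- 12 \left(1 + 612\right) - 16791} = \sqrt{\left(-12\right) 613 - 16791} = \sqrt{-7356 - 16791} = \sqrt{-24147} = 3 i \sqrt{2683}$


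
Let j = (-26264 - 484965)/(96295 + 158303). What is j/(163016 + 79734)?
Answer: -511229/61803664500 ≈ -8.2718e-6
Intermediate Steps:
j = -511229/254598 ≈ -2.0080
j/(163016 + 79734) = -511229/(254598*(163016 + 79734)) = -511229/254598/242750 = -511229/254598*1/242750 = -511229/61803664500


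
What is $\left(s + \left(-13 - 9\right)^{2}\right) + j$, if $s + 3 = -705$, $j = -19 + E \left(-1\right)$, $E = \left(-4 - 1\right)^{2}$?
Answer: $-268$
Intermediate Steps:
$E = 25$ ($E = \left(-5\right)^{2} = 25$)
$j = -44$ ($j = -19 + 25 \left(-1\right) = -19 - 25 = -44$)
$s = -708$ ($s = -3 - 705 = -708$)
$\left(s + \left(-13 - 9\right)^{2}\right) + j = \left(-708 + \left(-13 - 9\right)^{2}\right) - 44 = \left(-708 + \left(-22\right)^{2}\right) - 44 = \left(-708 + 484\right) - 44 = -224 - 44 = -268$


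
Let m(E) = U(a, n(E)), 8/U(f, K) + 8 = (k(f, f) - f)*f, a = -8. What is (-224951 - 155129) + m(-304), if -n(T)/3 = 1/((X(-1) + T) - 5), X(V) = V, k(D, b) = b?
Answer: -380081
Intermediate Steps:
n(T) = -3/(-6 + T) (n(T) = -3/((-1 + T) - 5) = -3/(-6 + T))
U(f, K) = -1 (U(f, K) = 8/(-8 + (f - f)*f) = 8/(-8 + 0*f) = 8/(-8 + 0) = 8/(-8) = 8*(-⅛) = -1)
m(E) = -1
(-224951 - 155129) + m(-304) = (-224951 - 155129) - 1 = -380080 - 1 = -380081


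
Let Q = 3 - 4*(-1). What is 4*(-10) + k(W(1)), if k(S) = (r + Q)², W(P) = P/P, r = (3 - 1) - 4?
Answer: -15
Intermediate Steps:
r = -2 (r = 2 - 4 = -2)
W(P) = 1
Q = 7 (Q = 3 + 4 = 7)
k(S) = 25 (k(S) = (-2 + 7)² = 5² = 25)
4*(-10) + k(W(1)) = 4*(-10) + 25 = -40 + 25 = -15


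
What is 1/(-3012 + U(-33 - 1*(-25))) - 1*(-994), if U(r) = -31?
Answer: 3024741/3043 ≈ 994.00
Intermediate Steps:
1/(-3012 + U(-33 - 1*(-25))) - 1*(-994) = 1/(-3012 - 31) - 1*(-994) = 1/(-3043) + 994 = -1/3043 + 994 = 3024741/3043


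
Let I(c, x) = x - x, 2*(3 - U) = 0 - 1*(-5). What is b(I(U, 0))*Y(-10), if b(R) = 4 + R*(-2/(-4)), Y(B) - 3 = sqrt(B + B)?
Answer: 12 + 8*I*sqrt(5) ≈ 12.0 + 17.889*I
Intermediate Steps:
U = 1/2 (U = 3 - (0 - 1*(-5))/2 = 3 - (0 + 5)/2 = 3 - 1/2*5 = 3 - 5/2 = 1/2 ≈ 0.50000)
Y(B) = 3 + sqrt(2)*sqrt(B) (Y(B) = 3 + sqrt(B + B) = 3 + sqrt(2*B) = 3 + sqrt(2)*sqrt(B))
I(c, x) = 0
b(R) = 4 + R/2 (b(R) = 4 + R*(-2*(-1/4)) = 4 + R*(1/2) = 4 + R/2)
b(I(U, 0))*Y(-10) = (4 + (1/2)*0)*(3 + sqrt(2)*sqrt(-10)) = (4 + 0)*(3 + sqrt(2)*(I*sqrt(10))) = 4*(3 + 2*I*sqrt(5)) = 12 + 8*I*sqrt(5)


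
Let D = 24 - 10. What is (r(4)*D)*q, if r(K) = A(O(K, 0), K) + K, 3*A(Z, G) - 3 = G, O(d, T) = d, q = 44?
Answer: 11704/3 ≈ 3901.3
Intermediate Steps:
A(Z, G) = 1 + G/3
r(K) = 1 + 4*K/3 (r(K) = (1 + K/3) + K = 1 + 4*K/3)
D = 14
(r(4)*D)*q = ((1 + (4/3)*4)*14)*44 = ((1 + 16/3)*14)*44 = ((19/3)*14)*44 = (266/3)*44 = 11704/3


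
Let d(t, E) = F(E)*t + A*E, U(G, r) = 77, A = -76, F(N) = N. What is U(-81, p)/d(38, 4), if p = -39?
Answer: -77/152 ≈ -0.50658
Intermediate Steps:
d(t, E) = -76*E + E*t (d(t, E) = E*t - 76*E = -76*E + E*t)
U(-81, p)/d(38, 4) = 77/((4*(-76 + 38))) = 77/((4*(-38))) = 77/(-152) = 77*(-1/152) = -77/152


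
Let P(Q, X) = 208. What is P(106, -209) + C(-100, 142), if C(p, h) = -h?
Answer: 66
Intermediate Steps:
P(106, -209) + C(-100, 142) = 208 - 1*142 = 208 - 142 = 66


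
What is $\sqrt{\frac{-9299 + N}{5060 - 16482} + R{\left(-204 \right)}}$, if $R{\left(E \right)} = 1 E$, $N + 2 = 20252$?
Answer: $\frac{i \sqrt{26739347458}}{11422} \approx 14.316 i$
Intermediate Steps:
$N = 20250$ ($N = -2 + 20252 = 20250$)
$R{\left(E \right)} = E$
$\sqrt{\frac{-9299 + N}{5060 - 16482} + R{\left(-204 \right)}} = \sqrt{\frac{-9299 + 20250}{5060 - 16482} - 204} = \sqrt{\frac{10951}{-11422} - 204} = \sqrt{10951 \left(- \frac{1}{11422}\right) - 204} = \sqrt{- \frac{10951}{11422} - 204} = \sqrt{- \frac{2341039}{11422}} = \frac{i \sqrt{26739347458}}{11422}$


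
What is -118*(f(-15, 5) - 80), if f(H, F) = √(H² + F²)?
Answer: 9440 - 590*√10 ≈ 7574.3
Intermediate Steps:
f(H, F) = √(F² + H²)
-118*(f(-15, 5) - 80) = -118*(√(5² + (-15)²) - 80) = -118*(√(25 + 225) - 80) = -118*(√250 - 80) = -118*(5*√10 - 80) = -118*(-80 + 5*√10) = 9440 - 590*√10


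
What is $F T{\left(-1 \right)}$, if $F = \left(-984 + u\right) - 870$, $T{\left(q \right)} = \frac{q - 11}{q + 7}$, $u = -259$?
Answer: $4226$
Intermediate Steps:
$T{\left(q \right)} = \frac{-11 + q}{7 + q}$
$F = -2113$ ($F = \left(-984 - 259\right) - 870 = -1243 - 870 = -2113$)
$F T{\left(-1 \right)} = - 2113 \frac{-11 - 1}{7 - 1} = - 2113 \cdot \frac{1}{6} \left(-12\right) = \left(-2113\right) \left(-2\right) = 4226$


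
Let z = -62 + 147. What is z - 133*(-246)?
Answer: 32803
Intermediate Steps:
z = 85
z - 133*(-246) = 85 - 133*(-246) = 85 + 32718 = 32803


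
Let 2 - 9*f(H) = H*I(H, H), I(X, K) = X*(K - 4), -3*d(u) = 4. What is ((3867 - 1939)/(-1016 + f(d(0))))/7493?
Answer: -234252/923804477 ≈ -0.00025357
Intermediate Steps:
d(u) = -4/3 (d(u) = -1/3*4 = -4/3)
I(X, K) = X*(-4 + K)
f(H) = 2/9 - H**2*(-4 + H)/9 (f(H) = 2/9 - H*H*(-4 + H)/9 = 2/9 - H**2*(-4 + H)/9)
((3867 - 1939)/(-1016 + f(d(0))))/7493 = ((3867 - 1939)/(-1016 + (2/9 + (-4/3)**2*(4 - 1*(-4/3))/9)))/7493 = (1928/(-1016 + (2/9 + (1/9)*(16/9)*(4 + 4/3))))*(1/7493) = (1928/(-1016 + (2/9 + (1/9)*(16/9)*(16/3))))*(1/7493) = (1928/(-1016 + (2/9 + 256/243)))*(1/7493) = (1928/(-1016 + 310/243))*(1/7493) = (1928/(-246578/243))*(1/7493) = (1928*(-243/246578))*(1/7493) = -234252/123289*1/7493 = -234252/923804477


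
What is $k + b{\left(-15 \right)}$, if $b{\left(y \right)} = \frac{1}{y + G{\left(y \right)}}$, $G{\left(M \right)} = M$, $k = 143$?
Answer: $\frac{4289}{30} \approx 142.97$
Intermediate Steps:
$b{\left(y \right)} = \frac{1}{2 y}$ ($b{\left(y \right)} = \frac{1}{y + y} = \frac{1}{2 y}$)
$k + b{\left(-15 \right)} = 143 + \frac{1}{2 \left(-15\right)} = 143 + \frac{1}{2} \left(- \frac{1}{15}\right) = 143 - \frac{1}{30} = \frac{4289}{30}$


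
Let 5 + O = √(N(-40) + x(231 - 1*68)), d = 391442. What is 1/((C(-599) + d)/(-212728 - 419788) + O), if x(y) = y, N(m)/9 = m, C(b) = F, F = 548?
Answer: -562080599530/22862509116333 - 100019122564*I*√197/22862509116333 ≈ -0.024585 - 0.061403*I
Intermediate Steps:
C(b) = 548
N(m) = 9*m
O = -5 + I*√197 (O = -5 + √(9*(-40) + (231 - 1*68)) = -5 + √(-360 + (231 - 68)) = -5 + √(-360 + 163) = -5 + √(-197) = -5 + I*√197 ≈ -5.0 + 14.036*I)
1/((C(-599) + d)/(-212728 - 419788) + O) = 1/((548 + 391442)/(-212728 - 419788) + (-5 + I*√197)) = 1/(391990/(-632516) + (-5 + I*√197)) = 1/(391990*(-1/632516) + (-5 + I*√197)) = 1/(-195995/316258 + (-5 + I*√197)) = 1/(-1777285/316258 + I*√197)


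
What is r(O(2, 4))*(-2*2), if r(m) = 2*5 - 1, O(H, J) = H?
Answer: -36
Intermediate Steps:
r(m) = 9 (r(m) = 10 - 1 = 9)
r(O(2, 4))*(-2*2) = 9*(-2*2) = 9*(-4) = -36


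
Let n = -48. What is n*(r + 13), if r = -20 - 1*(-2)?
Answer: 240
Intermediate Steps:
r = -18 (r = -20 + 2 = -18)
n*(r + 13) = -48*(-18 + 13) = -48*(-5) = 240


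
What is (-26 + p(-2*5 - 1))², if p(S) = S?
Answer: 1369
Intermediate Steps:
(-26 + p(-2*5 - 1))² = (-26 + (-2*5 - 1))² = (-26 + (-10 - 1))² = (-26 - 11)² = (-37)² = 1369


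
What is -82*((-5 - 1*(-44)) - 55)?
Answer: 1312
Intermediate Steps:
-82*((-5 - 1*(-44)) - 55) = -82*((-5 + 44) - 55) = -82*(39 - 55) = -82*(-16) = 1312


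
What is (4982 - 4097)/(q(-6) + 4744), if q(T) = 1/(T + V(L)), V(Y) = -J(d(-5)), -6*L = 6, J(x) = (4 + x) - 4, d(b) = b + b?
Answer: 3540/18977 ≈ 0.18654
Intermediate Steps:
d(b) = 2*b
J(x) = x
L = -1 (L = -⅙*6 = -1)
V(Y) = 10 (V(Y) = -2*(-5) = -1*(-10) = 10)
q(T) = 1/(10 + T) (q(T) = 1/(T + 10) = 1/(10 + T))
(4982 - 4097)/(q(-6) + 4744) = (4982 - 4097)/(1/(10 - 6) + 4744) = 885/(1/4 + 4744) = 885/(¼ + 4744) = 885/(18977/4) = 885*(4/18977) = 3540/18977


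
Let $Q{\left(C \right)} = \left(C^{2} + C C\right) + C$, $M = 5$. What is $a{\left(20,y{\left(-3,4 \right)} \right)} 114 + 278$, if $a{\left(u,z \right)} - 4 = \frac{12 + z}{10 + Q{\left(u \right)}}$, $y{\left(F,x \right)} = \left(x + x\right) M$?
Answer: $\frac{307574}{415} \approx 741.14$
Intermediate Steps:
$Q{\left(C \right)} = C + 2 C^{2}$ ($Q{\left(C \right)} = \left(C^{2} + C^{2}\right) + C = 2 C^{2} + C = C + 2 C^{2}$)
$y{\left(F,x \right)} = 10 x$ ($y{\left(F,x \right)} = \left(x + x\right) 5 = 2 x 5 = 10 x$)
$a{\left(u,z \right)} = 4 + \frac{12 + z}{10 + u \left(1 + 2 u\right)}$
$a{\left(20,y{\left(-3,4 \right)} \right)} 114 + 278 = \frac{52 + 10 \cdot 4 + 4 \cdot 20 \left(1 + 2 \cdot 20\right)}{10 + 20 \left(1 + 2 \cdot 20\right)} 114 + 278 = \frac{52 + 40 + 4 \cdot 20 \left(1 + 40\right)}{10 + 20 \left(1 + 40\right)} 114 + 278 = \frac{52 + 40 + 4 \cdot 20 \cdot 41}{10 + 20 \cdot 41} \cdot 114 + 278 = \frac{52 + 40 + 3280}{10 + 820} \cdot 114 + 278 = \frac{1}{830} \cdot 3372 \cdot 114 + 278 = \frac{1686}{415} \cdot 114 + 278 = \frac{192204}{415} + 278 = \frac{307574}{415}$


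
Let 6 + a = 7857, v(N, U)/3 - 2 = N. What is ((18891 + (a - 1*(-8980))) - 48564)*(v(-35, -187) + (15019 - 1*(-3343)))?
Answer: -234533446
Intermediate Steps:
v(N, U) = 6 + 3*N
a = 7851 (a = -6 + 7857 = 7851)
((18891 + (a - 1*(-8980))) - 48564)*(v(-35, -187) + (15019 - 1*(-3343))) = ((18891 + (7851 - 1*(-8980))) - 48564)*((6 + 3*(-35)) + (15019 - 1*(-3343))) = ((18891 + (7851 + 8980)) - 48564)*((6 - 105) + (15019 + 3343)) = ((18891 + 16831) - 48564)*(-99 + 18362) = (35722 - 48564)*18263 = -12842*18263 = -234533446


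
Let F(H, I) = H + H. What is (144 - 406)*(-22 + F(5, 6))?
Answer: 3144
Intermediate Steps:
F(H, I) = 2*H
(144 - 406)*(-22 + F(5, 6)) = (144 - 406)*(-22 + 2*5) = -262*(-22 + 10) = -262*(-12) = 3144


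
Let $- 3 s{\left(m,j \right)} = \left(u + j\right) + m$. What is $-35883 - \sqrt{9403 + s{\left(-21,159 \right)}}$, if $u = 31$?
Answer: $-35883 - \frac{2 \sqrt{21030}}{3} \approx -35980.0$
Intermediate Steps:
$s{\left(m,j \right)} = - \frac{31}{3} - \frac{j}{3} - \frac{m}{3}$ ($s{\left(m,j \right)} = - \frac{\left(31 + j\right) + m}{3} = - \frac{31 + j + m}{3} = - \frac{31}{3} - \frac{j}{3} - \frac{m}{3}$)
$-35883 - \sqrt{9403 + s{\left(-21,159 \right)}} = -35883 - \sqrt{9403 - \frac{169}{3}} = -35883 - \sqrt{\frac{28040}{3}} = -35883 - \frac{2 \sqrt{21030}}{3}$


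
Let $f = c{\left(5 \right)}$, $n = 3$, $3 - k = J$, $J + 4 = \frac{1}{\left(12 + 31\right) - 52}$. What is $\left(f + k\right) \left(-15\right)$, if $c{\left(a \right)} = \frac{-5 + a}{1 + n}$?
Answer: $- \frac{320}{3} \approx -106.67$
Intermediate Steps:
$J = - \frac{37}{9}$ ($J = -4 + \frac{1}{\left(12 + 31\right) - 52} = -4 + \frac{1}{43 - 52} = -4 + \frac{1}{-9} = -4 - \frac{1}{9} = - \frac{37}{9} \approx -4.1111$)
$k = \frac{64}{9}$ ($k = 3 - - \frac{37}{9} = 3 + \frac{37}{9} = \frac{64}{9} \approx 7.1111$)
$c{\left(a \right)} = - \frac{5}{4} + \frac{a}{4}$ ($c{\left(a \right)} = \frac{-5 + a}{1 + 3} = \frac{-5 + a}{4} = \left(-5 + a\right) \frac{1}{4} = - \frac{5}{4} + \frac{a}{4}$)
$f = 0$ ($f = - \frac{5}{4} + \frac{1}{4} \cdot 5 = - \frac{5}{4} + \frac{5}{4} = 0$)
$\left(f + k\right) \left(-15\right) = \left(0 + \frac{64}{9}\right) \left(-15\right) = \frac{64}{9} \left(-15\right) = - \frac{320}{3}$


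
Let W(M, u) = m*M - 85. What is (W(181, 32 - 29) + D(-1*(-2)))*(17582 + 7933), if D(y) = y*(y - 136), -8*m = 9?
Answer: -113618295/8 ≈ -1.4202e+7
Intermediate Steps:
m = -9/8 (m = -1/8*9 = -9/8 ≈ -1.1250)
W(M, u) = -85 - 9*M/8 (W(M, u) = -9*M/8 - 85 = -85 - 9*M/8)
D(y) = y*(-136 + y)
(W(181, 32 - 29) + D(-1*(-2)))*(17582 + 7933) = ((-85 - 9/8*181) + (-1*(-2))*(-136 - 1*(-2)))*(17582 + 7933) = ((-85 - 1629/8) + 2*(-136 + 2))*25515 = (-2309/8 + 2*(-134))*25515 = (-2309/8 - 268)*25515 = -4453/8*25515 = -113618295/8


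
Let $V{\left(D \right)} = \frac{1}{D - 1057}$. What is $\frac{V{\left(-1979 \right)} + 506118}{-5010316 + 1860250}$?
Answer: $- \frac{1536574247}{9563600376} \approx -0.16067$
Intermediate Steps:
$V{\left(D \right)} = \frac{1}{-1057 + D}$
$\frac{V{\left(-1979 \right)} + 506118}{-5010316 + 1860250} = \frac{\frac{1}{-1057 - 1979} + 506118}{-5010316 + 1860250} = \frac{\frac{1}{-3036} + 506118}{-3150066} = \left(- \frac{1}{3036} + 506118\right) \left(- \frac{1}{3150066}\right) = \frac{1536574247}{3036} \left(- \frac{1}{3150066}\right) = - \frac{1536574247}{9563600376}$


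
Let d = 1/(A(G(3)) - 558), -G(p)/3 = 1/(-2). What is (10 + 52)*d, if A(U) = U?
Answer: -124/1113 ≈ -0.11141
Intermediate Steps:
G(p) = 3/2 (G(p) = -3/(-2) = -3*(-½) = 3/2)
d = -2/1113 (d = 1/(3/2 - 558) = 1/(-1113/2) = -2/1113 ≈ -0.0017969)
(10 + 52)*d = (10 + 52)*(-2/1113) = 62*(-2/1113) = -124/1113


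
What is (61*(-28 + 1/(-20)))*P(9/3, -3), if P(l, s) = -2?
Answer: 34221/10 ≈ 3422.1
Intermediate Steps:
(61*(-28 + 1/(-20)))*P(9/3, -3) = (61*(-28 + 1/(-20)))*(-2) = (61*(-28 - 1/20))*(-2) = (61*(-561/20))*(-2) = -34221/20*(-2) = 34221/10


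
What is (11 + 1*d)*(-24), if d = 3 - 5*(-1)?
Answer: -456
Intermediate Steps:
d = 8 (d = 3 + 5 = 8)
(11 + 1*d)*(-24) = (11 + 1*8)*(-24) = (11 + 8)*(-24) = 19*(-24) = -456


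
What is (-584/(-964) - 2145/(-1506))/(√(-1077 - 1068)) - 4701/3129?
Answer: -1567/1043 - 81869*I*√2145/86502130 ≈ -1.5024 - 0.043833*I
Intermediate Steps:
(-584/(-964) - 2145/(-1506))/(√(-1077 - 1068)) - 4701/3129 = (-584*(-1/964) - 2145*(-1/1506))/(√(-2145)) - 4701*1/3129 = (146/241 + 715/502)/((I*√2145)) - 1567/1043 = 245607*(-I*√2145/2145)/120982 - 1567/1043 = -81869*I*√2145/86502130 - 1567/1043 = -1567/1043 - 81869*I*√2145/86502130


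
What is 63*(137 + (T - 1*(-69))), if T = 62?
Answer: 16884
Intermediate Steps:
63*(137 + (T - 1*(-69))) = 63*(137 + (62 - 1*(-69))) = 63*(137 + (62 + 69)) = 63*(137 + 131) = 63*268 = 16884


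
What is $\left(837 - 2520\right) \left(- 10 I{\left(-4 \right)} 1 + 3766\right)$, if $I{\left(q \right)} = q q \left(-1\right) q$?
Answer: $-5261058$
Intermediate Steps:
$I{\left(q \right)} = - q^{3}$ ($I{\left(q \right)} = q^{2} \left(-1\right) q = - q^{2} q = - q^{3}$)
$\left(837 - 2520\right) \left(- 10 I{\left(-4 \right)} 1 + 3766\right) = \left(837 - 2520\right) \left(- 10 \left(- \left(-4\right)^{3}\right) 1 + 3766\right) = - 1683 \left(- 10 \left(\left(-1\right) \left(-64\right)\right) 1 + 3766\right) = - 1683 \left(\left(-10\right) 64 \cdot 1 + 3766\right) = - 1683 \left(\left(-640\right) 1 + 3766\right) = - 1683 \left(-640 + 3766\right) = \left(-1683\right) 3126 = -5261058$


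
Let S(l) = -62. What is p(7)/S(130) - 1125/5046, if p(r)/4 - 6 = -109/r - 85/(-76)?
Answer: 1117926/3467443 ≈ 0.32241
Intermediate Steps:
p(r) = 541/19 - 436/r (p(r) = 24 + 4*(-109/r - 85/(-76)) = 24 + 4*(-109/r - 85*(-1/76)) = 24 + 4*(-109/r + 85/76) = 24 + 4*(85/76 - 109/r) = 24 + (85/19 - 436/r) = 541/19 - 436/r)
p(7)/S(130) - 1125/5046 = (541/19 - 436/7)/(-62) - 1125/5046 = (541/19 - 436*1/7)*(-1/62) - 1125*1/5046 = (541/19 - 436/7)*(-1/62) - 375/1682 = -4497/133*(-1/62) - 375/1682 = 4497/8246 - 375/1682 = 1117926/3467443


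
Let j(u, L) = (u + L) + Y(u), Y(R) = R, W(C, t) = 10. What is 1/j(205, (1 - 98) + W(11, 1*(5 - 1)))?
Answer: 1/323 ≈ 0.0030960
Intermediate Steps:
j(u, L) = L + 2*u (j(u, L) = (u + L) + u = (L + u) + u = L + 2*u)
1/j(205, (1 - 98) + W(11, 1*(5 - 1))) = 1/(((1 - 98) + 10) + 2*205) = 1/((-97 + 10) + 410) = 1/(-87 + 410) = 1/323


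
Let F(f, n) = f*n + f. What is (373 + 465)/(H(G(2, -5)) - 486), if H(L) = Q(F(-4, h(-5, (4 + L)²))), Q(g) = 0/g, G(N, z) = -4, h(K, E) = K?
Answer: -419/243 ≈ -1.7243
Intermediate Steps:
F(f, n) = f + f*n
Q(g) = 0
H(L) = 0
(373 + 465)/(H(G(2, -5)) - 486) = (373 + 465)/(0 - 486) = 838/(-486) = 838*(-1/486) = -419/243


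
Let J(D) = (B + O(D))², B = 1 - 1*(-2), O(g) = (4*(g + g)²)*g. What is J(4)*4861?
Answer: 5127037669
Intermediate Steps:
O(g) = 16*g³ (O(g) = (4*(2*g)²)*g = (4*(4*g²))*g = (16*g²)*g = 16*g³)
B = 3 (B = 1 + 2 = 3)
J(D) = (3 + 16*D³)²
J(4)*4861 = (3 + 16*4³)²*4861 = (3 + 16*64)²*4861 = (3 + 1024)²*4861 = 1027²*4861 = 1054729*4861 = 5127037669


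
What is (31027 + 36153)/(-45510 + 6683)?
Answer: -67180/38827 ≈ -1.7302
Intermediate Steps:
(31027 + 36153)/(-45510 + 6683) = 67180/(-38827) = 67180*(-1/38827) = -67180/38827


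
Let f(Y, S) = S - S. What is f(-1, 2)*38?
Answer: 0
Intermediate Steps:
f(Y, S) = 0
f(-1, 2)*38 = 0*38 = 0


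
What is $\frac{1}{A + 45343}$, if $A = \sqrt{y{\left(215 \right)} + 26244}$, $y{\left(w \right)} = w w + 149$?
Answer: $\frac{45343}{2055915031} - \frac{7 \sqrt{1482}}{2055915031} \approx 2.1924 \cdot 10^{-5}$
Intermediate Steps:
$y{\left(w \right)} = 149 + w^{2}$ ($y{\left(w \right)} = w^{2} + 149 = 149 + w^{2}$)
$A = 7 \sqrt{1482}$ ($A = \sqrt{\left(149 + 215^{2}\right) + 26244} = \sqrt{\left(149 + 46225\right) + 26244} = \sqrt{46374 + 26244} = \sqrt{72618} = 7 \sqrt{1482} \approx 269.48$)
$\frac{1}{A + 45343} = \frac{1}{7 \sqrt{1482} + 45343} = \frac{1}{45343 + 7 \sqrt{1482}}$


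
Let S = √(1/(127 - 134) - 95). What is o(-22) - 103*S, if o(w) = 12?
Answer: 12 - 309*I*√518/7 ≈ 12.0 - 1004.7*I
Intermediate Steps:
S = 3*I*√518/7 (S = √(1/(-7) - 95) = √(-⅐ - 95) = √(-666/7) = 3*I*√518/7 ≈ 9.7541*I)
o(-22) - 103*S = 12 - 309*I*√518/7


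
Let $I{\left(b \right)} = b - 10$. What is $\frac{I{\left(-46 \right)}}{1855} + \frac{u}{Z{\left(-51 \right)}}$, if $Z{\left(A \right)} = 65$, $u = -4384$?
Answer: $- \frac{232456}{3445} \approx -67.476$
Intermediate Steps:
$I{\left(b \right)} = -10 + b$ ($I{\left(b \right)} = b - 10 = -10 + b$)
$\frac{I{\left(-46 \right)}}{1855} + \frac{u}{Z{\left(-51 \right)}} = \frac{-10 - 46}{1855} - \frac{4384}{65} = \left(-56\right) \frac{1}{1855} - \frac{4384}{65} = - \frac{8}{265} - \frac{4384}{65} = - \frac{232456}{3445}$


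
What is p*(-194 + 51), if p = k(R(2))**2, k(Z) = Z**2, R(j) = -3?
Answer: -11583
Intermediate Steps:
p = 81 (p = ((-3)**2)**2 = 9**2 = 81)
p*(-194 + 51) = 81*(-194 + 51) = 81*(-143) = -11583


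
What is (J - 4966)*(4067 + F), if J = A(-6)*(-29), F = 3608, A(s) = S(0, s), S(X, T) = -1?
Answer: -37891475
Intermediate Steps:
A(s) = -1
J = 29 (J = -1*(-29) = 29)
(J - 4966)*(4067 + F) = (29 - 4966)*(4067 + 3608) = -4937*7675 = -37891475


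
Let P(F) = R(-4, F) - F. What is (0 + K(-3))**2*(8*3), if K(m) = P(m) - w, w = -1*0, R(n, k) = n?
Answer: 24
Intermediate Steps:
P(F) = -4 - F
w = 0
K(m) = -4 - m (K(m) = (-4 - m) - 1*0 = (-4 - m) + 0 = -4 - m)
(0 + K(-3))**2*(8*3) = (0 + (-4 - 1*(-3)))**2*(8*3) = (0 + (-4 + 3))**2*24 = (0 - 1)**2*24 = (-1)**2*24 = 1*24 = 24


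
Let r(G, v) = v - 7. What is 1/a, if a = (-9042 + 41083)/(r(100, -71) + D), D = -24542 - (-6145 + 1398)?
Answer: -19873/32041 ≈ -0.62024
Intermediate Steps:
D = -19795 (D = -24542 - 1*(-4747) = -24542 + 4747 = -19795)
r(G, v) = -7 + v
a = -32041/19873 (a = (-9042 + 41083)/((-7 - 71) - 19795) = 32041/(-78 - 19795) = 32041/(-19873) = 32041*(-1/19873) = -32041/19873 ≈ -1.6123)
1/a = 1/(-32041/19873) = -19873/32041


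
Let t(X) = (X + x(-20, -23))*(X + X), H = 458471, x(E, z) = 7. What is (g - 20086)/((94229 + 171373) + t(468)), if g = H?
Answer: 438385/710202 ≈ 0.61727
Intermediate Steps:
g = 458471
t(X) = 2*X*(7 + X) (t(X) = (X + 7)*(X + X) = (7 + X)*(2*X) = 2*X*(7 + X))
(g - 20086)/((94229 + 171373) + t(468)) = (458471 - 20086)/((94229 + 171373) + 2*468*(7 + 468)) = 438385/(265602 + 2*468*475) = 438385/(265602 + 444600) = 438385/710202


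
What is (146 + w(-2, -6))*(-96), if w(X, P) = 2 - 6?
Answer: -13632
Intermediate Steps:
w(X, P) = -4
(146 + w(-2, -6))*(-96) = (146 - 4)*(-96) = 142*(-96) = -13632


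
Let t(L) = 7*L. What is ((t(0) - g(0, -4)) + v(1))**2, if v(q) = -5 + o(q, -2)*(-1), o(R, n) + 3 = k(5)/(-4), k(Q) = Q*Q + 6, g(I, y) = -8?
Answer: 3025/16 ≈ 189.06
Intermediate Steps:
k(Q) = 6 + Q**2 (k(Q) = Q**2 + 6 = 6 + Q**2)
o(R, n) = -43/4 (o(R, n) = -3 + (6 + 5**2)/(-4) = -3 + (6 + 25)*(-1/4) = -3 + 31*(-1/4) = -3 - 31/4 = -43/4)
v(q) = 23/4 (v(q) = -5 - 43/4*(-1) = -5 + 43/4 = 23/4)
((t(0) - g(0, -4)) + v(1))**2 = ((7*0 - 1*(-8)) + 23/4)**2 = ((0 + 8) + 23/4)**2 = (8 + 23/4)**2 = (55/4)**2 = 3025/16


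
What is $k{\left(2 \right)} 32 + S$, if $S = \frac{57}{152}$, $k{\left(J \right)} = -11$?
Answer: $- \frac{2813}{8} \approx -351.63$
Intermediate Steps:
$S = \frac{3}{8}$ ($S = 57 \cdot \frac{1}{152} = \frac{3}{8} \approx 0.375$)
$k{\left(2 \right)} 32 + S = \left(-11\right) 32 + \frac{3}{8} = -352 + \frac{3}{8} = - \frac{2813}{8}$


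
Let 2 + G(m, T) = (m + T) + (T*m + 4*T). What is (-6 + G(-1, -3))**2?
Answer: 441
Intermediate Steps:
G(m, T) = -2 + m + 5*T + T*m (G(m, T) = -2 + ((m + T) + (T*m + 4*T)) = -2 + ((T + m) + (4*T + T*m)) = -2 + (m + 5*T + T*m) = -2 + m + 5*T + T*m)
(-6 + G(-1, -3))**2 = (-6 + (-2 - 1 + 5*(-3) - 3*(-1)))**2 = (-6 + (-2 - 1 - 15 + 3))**2 = (-6 - 15)**2 = (-21)**2 = 441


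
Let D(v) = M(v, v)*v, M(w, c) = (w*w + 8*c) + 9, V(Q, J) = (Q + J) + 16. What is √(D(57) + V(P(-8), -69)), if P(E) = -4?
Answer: √211641 ≈ 460.04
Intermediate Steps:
V(Q, J) = 16 + J + Q (V(Q, J) = (J + Q) + 16 = 16 + J + Q)
M(w, c) = 9 + w² + 8*c (M(w, c) = (w² + 8*c) + 9 = 9 + w² + 8*c)
D(v) = v*(9 + v² + 8*v) (D(v) = (9 + v² + 8*v)*v = v*(9 + v² + 8*v))
√(D(57) + V(P(-8), -69)) = √(57*(9 + 57² + 8*57) + (16 - 69 - 4)) = √(57*(9 + 3249 + 456) - 57) = √(57*3714 - 57) = √(211698 - 57) = √211641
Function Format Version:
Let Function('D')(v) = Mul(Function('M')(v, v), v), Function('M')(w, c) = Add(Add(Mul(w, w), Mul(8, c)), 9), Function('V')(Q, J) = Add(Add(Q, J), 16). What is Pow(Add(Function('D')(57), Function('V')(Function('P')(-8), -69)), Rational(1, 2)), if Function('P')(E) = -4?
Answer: Pow(211641, Rational(1, 2)) ≈ 460.04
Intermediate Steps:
Function('V')(Q, J) = Add(16, J, Q) (Function('V')(Q, J) = Add(Add(J, Q), 16) = Add(16, J, Q))
Function('M')(w, c) = Add(9, Pow(w, 2), Mul(8, c)) (Function('M')(w, c) = Add(Add(Pow(w, 2), Mul(8, c)), 9) = Add(9, Pow(w, 2), Mul(8, c)))
Function('D')(v) = Mul(v, Add(9, Pow(v, 2), Mul(8, v))) (Function('D')(v) = Mul(Add(9, Pow(v, 2), Mul(8, v)), v) = Mul(v, Add(9, Pow(v, 2), Mul(8, v))))
Pow(Add(Function('D')(57), Function('V')(Function('P')(-8), -69)), Rational(1, 2)) = Pow(Add(Mul(57, Add(9, Pow(57, 2), Mul(8, 57))), Add(16, -69, -4)), Rational(1, 2)) = Pow(Add(Mul(57, Add(9, 3249, 456)), -57), Rational(1, 2)) = Pow(Add(Mul(57, 3714), -57), Rational(1, 2)) = Pow(Add(211698, -57), Rational(1, 2)) = Pow(211641, Rational(1, 2))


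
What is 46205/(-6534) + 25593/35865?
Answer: -165546407/26037990 ≈ -6.3579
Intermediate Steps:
46205/(-6534) + 25593/35865 = 46205*(-1/6534) + 25593*(1/35865) = -46205/6534 + 8531/11955 = -165546407/26037990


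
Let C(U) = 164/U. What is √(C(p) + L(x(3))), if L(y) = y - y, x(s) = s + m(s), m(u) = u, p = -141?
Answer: 2*I*√5781/141 ≈ 1.0785*I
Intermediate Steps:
x(s) = 2*s (x(s) = s + s = 2*s)
L(y) = 0
√(C(p) + L(x(3))) = √(164/(-141) + 0) = √(164*(-1/141) + 0) = √(-164/141 + 0) = √(-164/141) = 2*I*√5781/141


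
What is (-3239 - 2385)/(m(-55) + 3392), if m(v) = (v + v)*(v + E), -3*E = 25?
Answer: -4218/7769 ≈ -0.54293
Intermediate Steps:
E = -25/3 (E = -1/3*25 = -25/3 ≈ -8.3333)
m(v) = 2*v*(-25/3 + v) (m(v) = (v + v)*(v - 25/3) = (2*v)*(-25/3 + v) = 2*v*(-25/3 + v))
(-3239 - 2385)/(m(-55) + 3392) = (-3239 - 2385)/((2/3)*(-55)*(-25 + 3*(-55)) + 3392) = -5624/((2/3)*(-55)*(-25 - 165) + 3392) = -5624/((2/3)*(-55)*(-190) + 3392) = -5624/(20900/3 + 3392) = -5624/31076/3 = -5624*3/31076 = -4218/7769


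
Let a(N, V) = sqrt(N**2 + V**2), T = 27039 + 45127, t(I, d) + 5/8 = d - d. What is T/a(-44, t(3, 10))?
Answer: 577328*sqrt(123929)/123929 ≈ 1640.0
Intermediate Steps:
t(I, d) = -5/8 (t(I, d) = -5/8 + (d - d) = -5/8 + 0 = -5/8)
T = 72166
T/a(-44, t(3, 10)) = 72166/(sqrt((-44)**2 + (-5/8)**2)) = 72166/(sqrt(1936 + 25/64)) = 72166/(sqrt(123929/64)) = 72166/((sqrt(123929)/8)) = 72166*(8*sqrt(123929)/123929) = 577328*sqrt(123929)/123929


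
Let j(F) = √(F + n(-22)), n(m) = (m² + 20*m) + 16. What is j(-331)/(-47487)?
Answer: -I*√271/47487 ≈ -0.00034666*I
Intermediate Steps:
n(m) = 16 + m² + 20*m
j(F) = √(60 + F) (j(F) = √(F + (16 + (-22)² + 20*(-22))) = √(F + (16 + 484 - 440)) = √(F + 60) = √(60 + F))
j(-331)/(-47487) = √(60 - 331)/(-47487) = √(-271)*(-1/47487) = (I*√271)*(-1/47487) = -I*√271/47487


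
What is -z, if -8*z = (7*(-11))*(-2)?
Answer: 77/4 ≈ 19.250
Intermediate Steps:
z = -77/4 (z = -7*(-11)*(-2)/8 = -(-77)*(-2)/8 = -⅛*154 = -77/4 ≈ -19.250)
-z = -1*(-77/4) = 77/4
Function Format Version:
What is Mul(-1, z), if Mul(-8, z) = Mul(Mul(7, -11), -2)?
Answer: Rational(77, 4) ≈ 19.250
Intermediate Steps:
z = Rational(-77, 4) (z = Mul(Rational(-1, 8), Mul(Mul(7, -11), -2)) = Mul(Rational(-1, 8), Mul(-77, -2)) = Mul(Rational(-1, 8), 154) = Rational(-77, 4) ≈ -19.250)
Mul(-1, z) = Mul(-1, Rational(-77, 4)) = Rational(77, 4)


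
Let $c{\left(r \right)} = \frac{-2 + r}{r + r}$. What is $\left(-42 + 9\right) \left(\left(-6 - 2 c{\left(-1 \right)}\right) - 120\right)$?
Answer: $4257$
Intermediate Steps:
$c{\left(r \right)} = \frac{-2 + r}{2 r}$
$\left(-42 + 9\right) \left(\left(-6 - 2 c{\left(-1 \right)}\right) - 120\right) = \left(-42 + 9\right) \left(\left(-6 - 2 \frac{-2 - 1}{2 \left(-1\right)}\right) - 120\right) = - 33 \left(\left(-6 - 2 \cdot \frac{1}{2} \left(-1\right) \left(-3\right)\right) - 120\right) = - 33 \left(\left(-6 - 3\right) - 120\right) = - 33 \left(-9 - 120\right) = \left(-33\right) \left(-129\right) = 4257$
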